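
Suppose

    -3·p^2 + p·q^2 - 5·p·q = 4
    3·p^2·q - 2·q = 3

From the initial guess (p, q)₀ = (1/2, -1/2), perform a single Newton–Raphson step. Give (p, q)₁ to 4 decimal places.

At (1/2, -1/2): F = (-3.3750, -2.3750).
Jacobian J = [[-6·p + q^2 - 5·q, 2·p·q - 5·p], [6·p·q, 3·p^2 - 2]].
At the point, J = [[-0.2500, -3.0000], [-1.5000, -1.2500]] (det J = -4.1875).
Solving J·Δ = −F gives Δ = (-0.6940, -1.0672).
Then the next iterate is (p, q)₁ = (-0.1940, -1.5672).

(-0.1940, -1.5672)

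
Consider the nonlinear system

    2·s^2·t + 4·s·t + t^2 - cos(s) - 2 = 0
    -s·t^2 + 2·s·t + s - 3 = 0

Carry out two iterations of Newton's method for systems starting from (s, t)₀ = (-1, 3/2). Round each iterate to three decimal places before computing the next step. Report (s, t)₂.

At (-1, 3/2): F = (-3.29030, -4.750).
Jacobian J = [[4·s·t + 4·t + sin(s), 2·s^2 + 4·s + 2·t], [-t^2 + 2·t + 1, -2·s·t + 2·s]].
At the point, J = [[-0.84147, 1.000], [1.750, 1.000]] (det J = -2.59147).
Solving J·Δ = −F gives Δ = (0.563, 3.764).
Then the next iterate is (s, t)₁ = (-0.437, 5.264).
Round to (-0.437, 5.264) and repeat: F = (17.61272, 4.07140), J = [[11.43130, 9.16194], [-16.18170, 3.72674]].
Δ = (-0.148, -1.737), so (s, t)₂ = (-0.585, 3.527).

(-0.585, 3.527)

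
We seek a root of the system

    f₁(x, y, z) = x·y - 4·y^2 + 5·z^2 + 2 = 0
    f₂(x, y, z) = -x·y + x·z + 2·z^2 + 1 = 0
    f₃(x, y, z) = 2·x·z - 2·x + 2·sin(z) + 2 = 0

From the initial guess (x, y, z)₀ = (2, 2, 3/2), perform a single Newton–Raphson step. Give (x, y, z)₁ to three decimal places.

(0.110, 0.757, 0.509)

At (2, 2, 3/2): F = (1.250, 4.500, 5.99499).
Jacobian J = [[y, x - 8·y, 10·z], [-y + z, -x, x + 4·z], [2·z - 2, 0, 2·x + 2·cos(z)]].
At the point, J = [[2.000, -14.000, 15.000], [-0.500, -2.000, 8.000], [1.000, 0.000, 4.14147]] (det J = -127.55622).
Solving J·Δ = −F gives Δ = (-1.890, -1.243, -0.991).
Then the next iterate is (x, y, z)₁ = (0.110, 0.757, 0.509).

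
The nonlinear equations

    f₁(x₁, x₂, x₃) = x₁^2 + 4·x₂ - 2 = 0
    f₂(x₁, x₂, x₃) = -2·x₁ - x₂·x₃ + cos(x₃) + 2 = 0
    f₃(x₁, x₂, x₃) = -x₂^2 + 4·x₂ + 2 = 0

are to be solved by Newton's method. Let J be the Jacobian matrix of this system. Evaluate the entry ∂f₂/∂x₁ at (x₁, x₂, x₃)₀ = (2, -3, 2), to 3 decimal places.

-2.000

∂f₂/∂x₁ = -2.
At (2, -3, 2) this is -2.000.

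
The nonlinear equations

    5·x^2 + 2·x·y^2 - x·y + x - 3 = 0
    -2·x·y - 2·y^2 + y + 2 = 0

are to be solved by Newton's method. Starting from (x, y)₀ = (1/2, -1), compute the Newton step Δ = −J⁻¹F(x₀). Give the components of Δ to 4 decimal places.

(-0.0244, 0.0122)

At (1/2, -1): F = (0.2500, 0.0000).
Jacobian J = [[10·x + 2·y^2 - y + 1, 4·x·y - x], [-2·y, -2·x - 4·y + 1]].
At the point, J = [[9.0000, -2.5000], [2.0000, 4.0000]] (det J = 41.0000).
Solving J·Δ = −F gives Δ = (-0.0244, 0.0122).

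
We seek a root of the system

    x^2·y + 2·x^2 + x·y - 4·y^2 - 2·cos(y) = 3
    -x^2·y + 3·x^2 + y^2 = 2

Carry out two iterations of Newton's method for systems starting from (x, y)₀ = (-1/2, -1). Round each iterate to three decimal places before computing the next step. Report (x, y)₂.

(-1.741, 5.141)

At (-1/2, -1): F = (-7.33060, 0.000).
Jacobian J = [[2·x·y + 4·x + y, x^2 + x - 8·y + 2·sin(y)], [-2·x·y + 6·x, -x^2 + 2·y]].
At the point, J = [[-2.000, 6.06706], [-4.000, -2.250]] (det J = 28.76823).
Solving J·Δ = −F gives Δ = (-0.573, 1.019).
Then the next iterate is (x, y)₁ = (-1.073, 0.019).
Round to (-1.073, 0.019) and repeat: F = (-2.69694, 1.43247), J = [[-4.31377, -0.03567], [-6.39723, -1.11333]].
Δ = (-0.668, 5.122), so (x, y)₂ = (-1.741, 5.141).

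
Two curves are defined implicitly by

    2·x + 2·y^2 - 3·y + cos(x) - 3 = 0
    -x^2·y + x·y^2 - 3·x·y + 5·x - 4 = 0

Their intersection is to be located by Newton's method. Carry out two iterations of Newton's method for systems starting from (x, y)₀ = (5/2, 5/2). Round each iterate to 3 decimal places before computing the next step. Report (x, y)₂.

(-0.166, 1.924)

At (5/2, 5/2): F = (6.19886, -10.250).
Jacobian J = [[-sin(x) + 2, 4·y - 3], [-2·x·y + y^2 - 3·y + 5, -x^2 + 2·x·y - 3·x]].
At the point, J = [[1.40153, 7.000], [-8.750, -1.250]] (det J = 59.49809).
Solving J·Δ = −F gives Δ = (-1.076, -0.670).
Then the next iterate is (x, y)₁ = (1.424, 1.830).
Round to (1.424, 1.830) and repeat: F = (1.20207, -3.63976), J = [[1.01076, 4.320], [-2.35294, -1.08794]].
Δ = (-1.590, 0.094), so (x, y)₂ = (-0.166, 1.924).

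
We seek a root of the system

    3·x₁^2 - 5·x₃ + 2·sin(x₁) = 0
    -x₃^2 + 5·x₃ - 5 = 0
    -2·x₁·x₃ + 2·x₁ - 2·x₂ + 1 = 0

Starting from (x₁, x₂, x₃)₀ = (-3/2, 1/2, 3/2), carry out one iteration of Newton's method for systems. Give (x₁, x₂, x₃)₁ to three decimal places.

(-1.739, 1.182, 1.375)

At (-3/2, 1/2, 3/2): F = (-2.74499, 0.250, 1.500).
Jacobian J = [[6·x₁ + 2·cos(x₁), 0, -5], [0, 0, -2·x₃ + 5], [-2·x₃ + 2, -2, -2·x₁]].
At the point, J = [[-8.85853, 0.000, -5.000], [0.000, 0.000, 2.000], [-1.000, -2.000, 3.000]] (det J = -35.43410).
Solving J·Δ = −F gives Δ = (-0.239, 0.682, -0.125).
Then the next iterate is (x₁, x₂, x₃)₁ = (-1.739, 1.182, 1.375).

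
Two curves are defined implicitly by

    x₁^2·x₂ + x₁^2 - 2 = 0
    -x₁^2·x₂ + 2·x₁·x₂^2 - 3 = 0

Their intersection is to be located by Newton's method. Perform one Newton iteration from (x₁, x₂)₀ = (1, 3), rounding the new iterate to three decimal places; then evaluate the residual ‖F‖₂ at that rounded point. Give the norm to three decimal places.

2.786

At (1, 3): F = (2.000, 12.000).
Jacobian J = [[2·x₁·x₂ + 2·x₁, x₁^2], [-2·x₁·x₂ + 2·x₂^2, -x₁^2 + 4·x₁·x₂]].
At the point, J = [[8.000, 1.000], [12.000, 11.000]] (det J = 76.000).
Solving J·Δ = −F gives Δ = (-0.132, -0.947).
Then the next iterate is (x₁, x₂)₁ = (0.868, 2.053).
Re-evaluating at (0.868, 2.053): F = (0.30020, 2.77013), so ‖F‖₂ = 2.786.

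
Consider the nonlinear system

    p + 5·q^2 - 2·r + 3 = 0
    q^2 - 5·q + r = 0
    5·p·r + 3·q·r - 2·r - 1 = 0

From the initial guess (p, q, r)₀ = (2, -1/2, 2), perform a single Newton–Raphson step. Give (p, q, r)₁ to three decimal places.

At (2, -1/2, 2): F = (2.250, 4.750, 12.000).
Jacobian J = [[1, 10·q, -2], [0, 2·q - 5, 1], [5·r, 3·r, 5·p + 3·q - 2]].
At the point, J = [[1.000, -5.000, -2.000], [0.000, -6.000, 1.000], [10.000, 6.000, 6.500]] (det J = -215.000).
Solving J·Δ = −F gives Δ = (-0.967, 0.634, -0.944).
Then the next iterate is (p, q, r)₁ = (1.033, 0.134, 1.056).

(1.033, 0.134, 1.056)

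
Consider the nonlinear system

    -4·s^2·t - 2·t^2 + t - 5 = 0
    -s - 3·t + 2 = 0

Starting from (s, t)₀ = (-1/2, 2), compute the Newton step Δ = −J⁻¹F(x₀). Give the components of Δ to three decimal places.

At (-1/2, 2): F = (-13.000, -3.500).
Jacobian J = [[-8·s·t, -4·s^2 - 4·t + 1], [-1, -3]].
At the point, J = [[8.000, -8.000], [-1.000, -3.000]] (det J = -32.000).
Solving J·Δ = −F gives Δ = (0.344, -1.281).

(0.344, -1.281)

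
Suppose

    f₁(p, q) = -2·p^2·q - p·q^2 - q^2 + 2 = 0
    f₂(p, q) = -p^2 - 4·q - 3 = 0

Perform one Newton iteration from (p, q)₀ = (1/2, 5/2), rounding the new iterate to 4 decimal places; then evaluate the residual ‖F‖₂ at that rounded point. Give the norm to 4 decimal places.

12.1572

At (1/2, 5/2): F = (-8.6250, -13.2500).
Jacobian J = [[-4·p·q - q^2, -2·p^2 - 2·p·q - 2·q], [-2·p, -4]].
At the point, J = [[-11.2500, -8.0000], [-1.0000, -4.0000]] (det J = 37.0000).
Solving J·Δ = −F gives Δ = (1.9324, -3.7956).
Then the next iterate is (p, q)₁ = (2.4324, -1.2956).
Re-evaluating at (2.4324, -1.2956): F = (11.569460, -3.734170), so ‖F‖₂ = 12.1572.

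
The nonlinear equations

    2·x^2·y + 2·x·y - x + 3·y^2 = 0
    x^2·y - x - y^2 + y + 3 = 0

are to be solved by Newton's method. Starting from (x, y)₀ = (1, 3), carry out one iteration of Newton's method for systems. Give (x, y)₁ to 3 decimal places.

(0.270, 1.837)

At (1, 3): F = (38.000, -1.000).
Jacobian J = [[4·x·y + 2·y - 1, 2·x^2 + 2·x + 6·y], [2·x·y - 1, x^2 - 2·y + 1]].
At the point, J = [[17.000, 22.000], [5.000, -4.000]] (det J = -178.000).
Solving J·Δ = −F gives Δ = (-0.730, -1.163).
Then the next iterate is (x, y)₁ = (0.270, 1.837).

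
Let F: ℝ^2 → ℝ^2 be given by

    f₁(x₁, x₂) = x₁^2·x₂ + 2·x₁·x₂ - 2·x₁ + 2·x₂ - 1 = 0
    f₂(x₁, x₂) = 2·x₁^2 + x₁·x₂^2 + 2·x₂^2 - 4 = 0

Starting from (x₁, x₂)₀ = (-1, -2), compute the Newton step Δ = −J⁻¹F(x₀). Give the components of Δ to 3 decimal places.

At (-1, -2): F = (-1.000, 2.000).
Jacobian J = [[2·x₁·x₂ + 2·x₂ - 2, x₁^2 + 2·x₁ + 2], [4·x₁ + x₂^2, 2·x₁·x₂ + 4·x₂]].
At the point, J = [[-2.000, 1.000], [0.000, -4.000]] (det J = 8.000).
Solving J·Δ = −F gives Δ = (-0.250, 0.500).

(-0.250, 0.500)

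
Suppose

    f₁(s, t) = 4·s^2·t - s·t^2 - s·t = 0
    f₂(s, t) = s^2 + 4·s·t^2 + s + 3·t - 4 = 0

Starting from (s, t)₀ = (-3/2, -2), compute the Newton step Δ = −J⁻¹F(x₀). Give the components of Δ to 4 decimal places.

At (-3/2, -2): F = (-15.0000, -33.2500).
Jacobian J = [[8·s·t - t^2 - t, 4·s^2 - 2·s·t - s], [2·s + 4·t^2 + 1, 8·s·t + 3]].
At the point, J = [[22.0000, 4.5000], [14.0000, 27.0000]] (det J = 531.0000).
Solving J·Δ = −F gives Δ = (0.4809, 0.9821).

(0.4809, 0.9821)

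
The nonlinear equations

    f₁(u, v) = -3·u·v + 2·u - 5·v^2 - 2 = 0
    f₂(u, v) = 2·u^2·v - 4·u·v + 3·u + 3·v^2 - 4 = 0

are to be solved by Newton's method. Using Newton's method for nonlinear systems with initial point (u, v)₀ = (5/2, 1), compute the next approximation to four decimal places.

At (5/2, 1): F = (-9.5000, 9.0000).
Jacobian J = [[-3·v + 2, -3·u - 10·v], [4·u·v - 4·v + 3, 2·u^2 - 4·u + 6·v]].
At the point, J = [[-1.0000, -17.5000], [9.0000, 8.5000]] (det J = 149.0000).
Solving J·Δ = −F gives Δ = (-0.5151, -0.5134).
Then the next iterate is (u, v)₁ = (1.9849, 0.4866).

(1.9849, 0.4866)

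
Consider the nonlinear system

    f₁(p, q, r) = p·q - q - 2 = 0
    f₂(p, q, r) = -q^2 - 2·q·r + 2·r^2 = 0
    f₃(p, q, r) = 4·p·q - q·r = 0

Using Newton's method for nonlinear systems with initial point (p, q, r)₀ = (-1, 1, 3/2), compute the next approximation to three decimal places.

At (-1, 1, 3/2): F = (-4.000, 0.500, -5.500).
Jacobian J = [[q, p - 1, 0], [0, -2·q - 2·r, -2·q + 4·r], [4·q, 4·p - r, -q]].
At the point, J = [[1.000, -2.000, 0.000], [0.000, -5.000, 4.000], [4.000, -5.500, -1.000]] (det J = -5.000).
Solving J·Δ = −F gives Δ = (-13.000, -8.500, -10.750).
Then the next iterate is (p, q, r)₁ = (-14.000, -7.500, -9.250).

(-14.000, -7.500, -9.250)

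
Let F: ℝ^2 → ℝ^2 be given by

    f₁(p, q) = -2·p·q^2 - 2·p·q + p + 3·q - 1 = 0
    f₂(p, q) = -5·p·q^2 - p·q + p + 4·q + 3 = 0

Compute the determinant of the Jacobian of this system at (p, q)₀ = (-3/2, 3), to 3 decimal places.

-33.500

J = [[-2·q^2 - 2·q + 1, -4·p·q - 2·p + 3], [-5·q^2 - q + 1, -10·p·q - p + 4]].
At the point, J = [[-23.000, 24.000], [-47.000, 50.500]].
det J = -33.500.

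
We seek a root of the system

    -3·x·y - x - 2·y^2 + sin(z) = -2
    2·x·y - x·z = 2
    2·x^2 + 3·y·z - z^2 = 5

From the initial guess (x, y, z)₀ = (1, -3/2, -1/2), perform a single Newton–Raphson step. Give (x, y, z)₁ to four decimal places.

(0.4285, -0.6220, -1.8152)

At (1, -3/2, -1/2): F = (0.520574, -4.5000, -1.0000).
Jacobian J = [[-3·y - 1, -3·x - 4·y, cos(z)], [2·y - z, 2·x, -x], [4·x, 3·z, 3·y - 2·z]].
At the point, J = [[3.5000, 3.0000, 0.877583], [-2.5000, 2.0000, -1.0000], [4.0000, -1.5000, -3.5000]] (det J = -71.729726).
Solving J·Δ = −F gives Δ = (-0.5715, 0.8780, -1.3152).
Then the next iterate is (x, y, z)₁ = (0.4285, -0.6220, -1.8152).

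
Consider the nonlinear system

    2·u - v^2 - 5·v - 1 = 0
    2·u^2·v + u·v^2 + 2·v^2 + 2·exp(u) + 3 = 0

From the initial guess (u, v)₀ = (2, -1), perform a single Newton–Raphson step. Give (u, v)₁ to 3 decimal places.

At (2, -1): F = (7.000, 13.77811).
Jacobian J = [[2, -2·v - 5], [4·u·v + v^2 + 2·exp(u), 2·u^2 + 2·u·v + 4·v]].
At the point, J = [[2.000, -3.000], [7.77811, 0.000]] (det J = 23.33434).
Solving J·Δ = −F gives Δ = (-1.771, 1.152).
Then the next iterate is (u, v)₁ = (0.229, 0.152).

(0.229, 0.152)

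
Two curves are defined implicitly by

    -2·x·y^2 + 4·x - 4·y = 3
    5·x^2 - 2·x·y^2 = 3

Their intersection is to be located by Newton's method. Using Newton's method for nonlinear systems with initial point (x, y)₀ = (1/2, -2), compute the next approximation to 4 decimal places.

At (1/2, -2): F = (3.0000, -5.7500).
Jacobian J = [[-2·y^2 + 4, -4·x·y - 4], [10·x - 2·y^2, -4·x·y]].
At the point, J = [[-4.0000, 0.0000], [-3.0000, 4.0000]] (det J = -16.0000).
Solving J·Δ = −F gives Δ = (0.7500, 2.0000).
Then the next iterate is (x, y)₁ = (1.2500, 0.0000).

(1.2500, 0.0000)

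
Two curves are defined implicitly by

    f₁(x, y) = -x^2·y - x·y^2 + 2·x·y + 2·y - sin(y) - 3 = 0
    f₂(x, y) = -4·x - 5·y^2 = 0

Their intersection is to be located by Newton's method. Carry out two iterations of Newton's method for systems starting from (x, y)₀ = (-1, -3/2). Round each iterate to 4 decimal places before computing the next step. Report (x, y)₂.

At (-1, -3/2): F = (1.747495, -7.2500).
Jacobian J = [[-2·x·y - y^2 + 2·y, -x^2 - 2·x·y + 2·x - cos(y) + 2], [-4, -10·y]].
At the point, J = [[-8.2500, -4.070737], [-4.0000, 15.0000]] (det J = -140.032949).
Solving J·Δ = −F gives Δ = (-0.0236, 0.4770).
Then the next iterate is (x, y)₁ = (-1.0236, -1.0230).
Round to (-1.0236, -1.0230) and repeat: F = (0.045042, -1.138245), J = [[-5.186815, -3.710050], [-4.0000, 10.2300]].
Δ = (-0.0554, 0.0896), so (x, y)₂ = (-1.0790, -0.9334).

(-1.0790, -0.9334)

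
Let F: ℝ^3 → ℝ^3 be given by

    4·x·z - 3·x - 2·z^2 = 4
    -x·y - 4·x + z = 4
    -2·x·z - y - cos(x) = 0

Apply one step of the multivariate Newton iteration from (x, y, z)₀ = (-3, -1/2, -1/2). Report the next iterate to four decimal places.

(-0.9450, -0.1100, -0.4775)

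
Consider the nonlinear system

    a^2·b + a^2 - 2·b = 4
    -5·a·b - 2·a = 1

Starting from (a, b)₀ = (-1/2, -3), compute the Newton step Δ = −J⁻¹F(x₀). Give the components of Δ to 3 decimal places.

(0.338, 1.243)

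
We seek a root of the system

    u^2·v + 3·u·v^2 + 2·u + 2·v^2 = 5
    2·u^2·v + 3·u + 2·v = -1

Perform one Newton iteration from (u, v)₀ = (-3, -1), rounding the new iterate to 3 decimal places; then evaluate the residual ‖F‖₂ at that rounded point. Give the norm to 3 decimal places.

13.327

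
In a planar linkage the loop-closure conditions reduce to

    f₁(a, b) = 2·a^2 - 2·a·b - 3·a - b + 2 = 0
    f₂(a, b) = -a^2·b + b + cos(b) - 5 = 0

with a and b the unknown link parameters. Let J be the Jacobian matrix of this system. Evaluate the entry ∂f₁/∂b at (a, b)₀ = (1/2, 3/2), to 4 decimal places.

-2.0000

∂f₁/∂b = -2·a - 1.
At (1/2, 3/2) this is -2.0000.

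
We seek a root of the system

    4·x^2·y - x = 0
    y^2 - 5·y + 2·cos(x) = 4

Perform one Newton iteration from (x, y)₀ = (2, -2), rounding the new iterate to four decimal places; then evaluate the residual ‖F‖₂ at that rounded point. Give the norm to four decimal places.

9.6653

At (2, -2): F = (-34.0000, 9.167706).
Jacobian J = [[8·x·y - 1, 4·x^2], [-2·sin(x), 2·y - 5]].
At the point, J = [[-33.0000, 16.0000], [-1.818595, -9.0000]] (det J = 326.097518).
Solving J·Δ = −F gives Δ = (-0.4886, 1.1174).
Then the next iterate is (x, y)₁ = (1.5114, -0.8826).
Re-evaluating at (1.5114, -0.8826): F = (-9.575998, 1.310706), so ‖F‖₂ = 9.6653.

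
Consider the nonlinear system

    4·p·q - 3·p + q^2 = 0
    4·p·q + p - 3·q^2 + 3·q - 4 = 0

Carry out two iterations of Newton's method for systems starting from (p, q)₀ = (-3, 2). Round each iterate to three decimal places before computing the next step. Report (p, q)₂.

(3.608, -1.516)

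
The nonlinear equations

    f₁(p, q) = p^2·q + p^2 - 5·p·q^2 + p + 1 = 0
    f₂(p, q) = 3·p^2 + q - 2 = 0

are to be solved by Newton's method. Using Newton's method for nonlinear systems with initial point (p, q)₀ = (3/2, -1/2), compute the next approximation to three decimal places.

At (3/2, -1/2): F = (1.750, 4.250).
Jacobian J = [[2·p·q + 2·p - 5·q^2 + 1, p^2 - 10·p·q], [6·p, 1]].
At the point, J = [[1.250, 9.750], [9.000, 1.000]] (det J = -86.500).
Solving J·Δ = −F gives Δ = (-0.459, -0.121).
Then the next iterate is (p, q)₁ = (1.041, -0.621).

(1.041, -0.621)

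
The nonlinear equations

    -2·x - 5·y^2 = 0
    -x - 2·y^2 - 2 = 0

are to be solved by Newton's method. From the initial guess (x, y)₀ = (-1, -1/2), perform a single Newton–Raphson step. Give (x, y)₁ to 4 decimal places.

(-10.0000, -4.2500)

At (-1, -1/2): F = (0.7500, -1.5000).
Jacobian J = [[-2, -10·y], [-1, -4·y]].
At the point, J = [[-2.0000, 5.0000], [-1.0000, 2.0000]] (det J = 1.0000).
Solving J·Δ = −F gives Δ = (-9.0000, -3.7500).
Then the next iterate is (x, y)₁ = (-10.0000, -4.2500).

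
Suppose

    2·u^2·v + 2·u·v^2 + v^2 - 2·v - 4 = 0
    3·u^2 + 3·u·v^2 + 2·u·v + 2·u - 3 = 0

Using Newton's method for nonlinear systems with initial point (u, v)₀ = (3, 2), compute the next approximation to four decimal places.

(-1.5000, 4.0000)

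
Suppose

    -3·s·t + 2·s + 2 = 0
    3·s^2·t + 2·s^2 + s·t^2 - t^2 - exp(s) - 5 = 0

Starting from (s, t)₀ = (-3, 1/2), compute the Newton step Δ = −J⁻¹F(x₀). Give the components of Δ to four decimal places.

At (-3, 1/2): F = (0.5000, 25.450213).
Jacobian J = [[-3·t + 2, -3·s], [6·s·t + 4·s + t^2 - exp(s), 3·s^2 + 2·s·t - 2·t]].
At the point, J = [[0.5000, 9.0000], [-20.799787, 23.0000]] (det J = 198.698084).
Solving J·Δ = −F gives Δ = (1.0949, -0.1164).

(1.0949, -0.1164)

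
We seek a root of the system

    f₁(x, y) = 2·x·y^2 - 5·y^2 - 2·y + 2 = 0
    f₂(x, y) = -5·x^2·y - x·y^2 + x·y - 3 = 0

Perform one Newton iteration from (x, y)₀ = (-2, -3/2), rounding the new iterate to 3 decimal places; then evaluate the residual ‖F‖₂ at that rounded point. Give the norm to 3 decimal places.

10.198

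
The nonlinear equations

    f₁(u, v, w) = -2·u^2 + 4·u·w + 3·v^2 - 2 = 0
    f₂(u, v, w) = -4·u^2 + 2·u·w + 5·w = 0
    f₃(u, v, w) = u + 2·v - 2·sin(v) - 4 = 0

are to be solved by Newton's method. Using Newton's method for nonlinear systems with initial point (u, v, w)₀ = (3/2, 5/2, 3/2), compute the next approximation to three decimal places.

At (3/2, 5/2, 3/2): F = (21.250, 3.000, 1.30306).
Jacobian J = [[-4·u + 4·w, 6·v, 4·u], [-8·u + 2·w, 0, 2·u + 5], [1, -2·cos(v) + 2, 0]].
At the point, J = [[0.000, 15.000, 6.000], [-9.000, 0.000, 8.000], [1.000, 3.60229, 0.000]] (det J = -74.52351).
Solving J·Δ = −F gives Δ = (-5.249, 1.095, -6.280).
Then the next iterate is (u, v, w)₁ = (-3.749, 3.595, -4.780).

(-3.749, 3.595, -4.780)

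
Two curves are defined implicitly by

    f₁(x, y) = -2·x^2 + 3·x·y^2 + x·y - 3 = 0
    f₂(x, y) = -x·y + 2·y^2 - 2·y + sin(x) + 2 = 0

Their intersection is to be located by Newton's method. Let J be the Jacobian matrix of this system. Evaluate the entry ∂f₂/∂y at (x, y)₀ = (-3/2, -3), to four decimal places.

∂f₂/∂y = -x + 4·y - 2.
At (-3/2, -3) this is -12.5000.

-12.5000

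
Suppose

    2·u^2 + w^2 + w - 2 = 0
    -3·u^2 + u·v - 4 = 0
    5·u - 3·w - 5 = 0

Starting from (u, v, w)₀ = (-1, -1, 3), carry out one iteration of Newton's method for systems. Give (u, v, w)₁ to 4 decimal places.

At (-1, -1, 3): F = (12.0000, -6.0000, -19.0000).
Jacobian J = [[4·u, 0, 2·w + 1], [-6·u + v, u, 0], [5, 0, -3]].
At the point, J = [[-4.0000, 0.0000, 7.0000], [5.0000, -1.0000, 0.0000], [5.0000, 0.0000, -3.0000]] (det J = 23.0000).
Solving J·Δ = −F gives Δ = (4.2174, 15.0870, 0.6957).
Then the next iterate is (u, v, w)₁ = (3.2174, 14.0870, 3.6957).

(3.2174, 14.0870, 3.6957)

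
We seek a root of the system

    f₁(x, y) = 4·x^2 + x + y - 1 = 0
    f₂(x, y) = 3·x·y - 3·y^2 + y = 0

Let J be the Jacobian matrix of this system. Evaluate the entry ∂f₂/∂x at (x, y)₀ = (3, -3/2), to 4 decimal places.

∂f₂/∂x = 3·y.
At (3, -3/2) this is -4.5000.

-4.5000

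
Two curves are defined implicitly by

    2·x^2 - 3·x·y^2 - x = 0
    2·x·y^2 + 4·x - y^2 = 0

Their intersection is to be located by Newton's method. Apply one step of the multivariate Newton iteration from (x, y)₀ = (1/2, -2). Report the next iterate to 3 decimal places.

(0.333, -1.306)

At (1/2, -2): F = (-6.000, 2.000).
Jacobian J = [[4·x - 3·y^2 - 1, -6·x·y], [2·y^2 + 4, 4·x·y - 2·y]].
At the point, J = [[-11.000, 6.000], [12.000, 0.000]] (det J = -72.000).
Solving J·Δ = −F gives Δ = (-0.167, 0.694).
Then the next iterate is (x, y)₁ = (0.333, -1.306).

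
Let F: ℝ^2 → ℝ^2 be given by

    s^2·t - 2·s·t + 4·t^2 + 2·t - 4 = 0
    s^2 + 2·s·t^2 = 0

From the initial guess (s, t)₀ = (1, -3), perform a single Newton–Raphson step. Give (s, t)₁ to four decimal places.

(0.8065, -1.7391)

At (1, -3): F = (29.0000, 19.0000).
Jacobian J = [[2·s·t - 2·t, s^2 - 2·s + 8·t + 2], [2·s + 2·t^2, 4·s·t]].
At the point, J = [[0.0000, -23.0000], [20.0000, -12.0000]] (det J = 460.0000).
Solving J·Δ = −F gives Δ = (-0.1935, 1.2609).
Then the next iterate is (s, t)₁ = (0.8065, -1.7391).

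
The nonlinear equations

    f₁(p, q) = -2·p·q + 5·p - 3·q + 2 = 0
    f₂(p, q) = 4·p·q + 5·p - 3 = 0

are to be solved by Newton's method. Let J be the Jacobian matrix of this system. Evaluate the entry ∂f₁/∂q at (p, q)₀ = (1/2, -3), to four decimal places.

-4.0000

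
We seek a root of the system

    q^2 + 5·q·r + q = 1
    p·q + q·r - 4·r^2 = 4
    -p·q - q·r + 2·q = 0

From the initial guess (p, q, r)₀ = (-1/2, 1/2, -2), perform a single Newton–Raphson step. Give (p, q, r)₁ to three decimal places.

(0.308, 0.226, -0.778)

At (-1/2, 1/2, -2): F = (-5.250, -21.250, 2.250).
Jacobian J = [[0, 2·q + 5·r + 1, 5·q], [q, p + r, q - 8·r], [-q, -p - r + 2, -q]].
At the point, J = [[0.000, -8.000, 2.500], [0.500, -2.500, 16.500], [-0.500, 4.500, -0.500]] (det J = 66.500).
Solving J·Δ = −F gives Δ = (0.808, -0.274, 1.222).
Then the next iterate is (p, q, r)₁ = (0.308, 0.226, -0.778).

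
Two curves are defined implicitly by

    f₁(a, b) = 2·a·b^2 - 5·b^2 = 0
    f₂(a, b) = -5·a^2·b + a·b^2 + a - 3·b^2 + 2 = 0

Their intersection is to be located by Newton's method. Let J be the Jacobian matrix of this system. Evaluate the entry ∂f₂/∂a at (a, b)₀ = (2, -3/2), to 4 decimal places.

∂f₂/∂a = -10·a·b + b^2 + 1.
At (2, -3/2) this is 33.2500.

33.2500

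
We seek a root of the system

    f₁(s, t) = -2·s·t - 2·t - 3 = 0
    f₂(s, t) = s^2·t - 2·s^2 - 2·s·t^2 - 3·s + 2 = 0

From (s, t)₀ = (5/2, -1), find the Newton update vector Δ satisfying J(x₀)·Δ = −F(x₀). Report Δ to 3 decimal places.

(-1.300, 0.200)

At (5/2, -1): F = (4.000, -29.250).
Jacobian J = [[-2·t, -2·s - 2], [2·s·t - 4·s - 2·t^2 - 3, s^2 - 4·s·t]].
At the point, J = [[2.000, -7.000], [-20.000, 16.250]] (det J = -107.500).
Solving J·Δ = −F gives Δ = (-1.300, 0.200).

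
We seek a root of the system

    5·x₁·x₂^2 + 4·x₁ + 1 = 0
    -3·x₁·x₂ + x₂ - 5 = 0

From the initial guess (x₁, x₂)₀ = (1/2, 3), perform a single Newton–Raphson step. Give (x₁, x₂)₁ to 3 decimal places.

At (1/2, 3): F = (25.500, -6.500).
Jacobian J = [[5·x₂^2 + 4, 10·x₁·x₂], [-3·x₂, -3·x₁ + 1]].
At the point, J = [[49.000, 15.000], [-9.000, -0.500]] (det J = 110.500).
Solving J·Δ = −F gives Δ = (-0.767, 0.805).
Then the next iterate is (x₁, x₂)₁ = (-0.267, 3.805).

(-0.267, 3.805)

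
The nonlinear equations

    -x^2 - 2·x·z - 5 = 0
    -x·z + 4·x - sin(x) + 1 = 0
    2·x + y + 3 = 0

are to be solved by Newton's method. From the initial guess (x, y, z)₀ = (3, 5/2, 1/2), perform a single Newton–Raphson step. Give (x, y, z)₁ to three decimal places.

(0.515, -4.029, 0.566)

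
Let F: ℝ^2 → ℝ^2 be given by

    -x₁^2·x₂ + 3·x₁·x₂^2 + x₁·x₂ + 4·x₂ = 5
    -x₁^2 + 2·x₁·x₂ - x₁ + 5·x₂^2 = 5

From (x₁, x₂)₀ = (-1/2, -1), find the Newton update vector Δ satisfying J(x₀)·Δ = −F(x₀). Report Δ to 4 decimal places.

At (-1/2, -1): F = (-9.7500, 1.2500).
Jacobian J = [[-2·x₁·x₂ + 3·x₂^2 + x₂, -x₁^2 + 6·x₁·x₂ + x₁ + 4], [-2·x₁ + 2·x₂ - 1, 2·x₁ + 10·x₂]].
At the point, J = [[1.0000, 6.2500], [-2.0000, -11.0000]] (det J = 1.5000).
Solving J·Δ = −F gives Δ = (-66.2917, 12.1667).

(-66.2917, 12.1667)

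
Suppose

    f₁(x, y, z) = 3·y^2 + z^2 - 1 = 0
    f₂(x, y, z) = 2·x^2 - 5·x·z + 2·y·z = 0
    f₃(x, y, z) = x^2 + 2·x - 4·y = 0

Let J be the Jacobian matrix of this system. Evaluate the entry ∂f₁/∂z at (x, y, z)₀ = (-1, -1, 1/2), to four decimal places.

∂f₁/∂z = 2·z.
At (-1, -1, 1/2) this is 1.0000.

1.0000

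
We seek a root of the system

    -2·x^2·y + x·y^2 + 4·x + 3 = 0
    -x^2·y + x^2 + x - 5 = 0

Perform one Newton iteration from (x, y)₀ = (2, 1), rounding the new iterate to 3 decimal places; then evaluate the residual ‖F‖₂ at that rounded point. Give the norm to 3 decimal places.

At (2, 1): F = (5.000, -3.000).
Jacobian J = [[-4·x·y + y^2 + 4, -2·x^2 + 2·x·y], [-2·x·y + 2·x + 1, -x^2]].
At the point, J = [[-3.000, -4.000], [1.000, -4.000]] (det J = 16.000).
Solving J·Δ = −F gives Δ = (2.000, -0.250).
Then the next iterate is (x, y)₁ = (4.000, 0.750).
Re-evaluating at (4.000, 0.750): F = (-2.750, 3.000), so ‖F‖₂ = 4.070.

4.070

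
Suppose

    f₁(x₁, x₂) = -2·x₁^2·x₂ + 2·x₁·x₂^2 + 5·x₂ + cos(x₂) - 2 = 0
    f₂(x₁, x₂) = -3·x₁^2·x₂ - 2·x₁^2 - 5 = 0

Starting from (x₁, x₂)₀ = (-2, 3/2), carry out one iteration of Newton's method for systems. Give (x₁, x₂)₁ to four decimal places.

(-0.5740, 2.0063)

At (-2, 3/2): F = (-15.429263, -31.0000).
Jacobian J = [[-4·x₁·x₂ + 2·x₂^2, -2·x₁^2 + 4·x₁·x₂ - sin(x₂) + 5], [-6·x₁·x₂ - 4·x₁, -3·x₁^2]].
At the point, J = [[16.5000, -15.997495], [26.0000, -12.0000]] (det J = 217.934870).
Solving J·Δ = −F gives Δ = (1.4260, 0.5063).
Then the next iterate is (x₁, x₂)₁ = (-0.5740, 2.0063).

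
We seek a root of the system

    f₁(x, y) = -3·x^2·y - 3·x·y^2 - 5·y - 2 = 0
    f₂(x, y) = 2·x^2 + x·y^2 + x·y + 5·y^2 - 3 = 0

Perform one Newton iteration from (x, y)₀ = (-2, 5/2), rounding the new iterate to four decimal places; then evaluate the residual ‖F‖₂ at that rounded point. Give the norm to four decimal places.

8.6237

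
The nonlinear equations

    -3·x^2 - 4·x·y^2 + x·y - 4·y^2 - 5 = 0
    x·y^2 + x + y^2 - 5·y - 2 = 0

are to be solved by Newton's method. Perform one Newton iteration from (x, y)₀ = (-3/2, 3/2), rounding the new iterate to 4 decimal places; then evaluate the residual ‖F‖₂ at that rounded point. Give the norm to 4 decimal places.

At (-3/2, 3/2): F = (-9.5000, -12.1250).
Jacobian J = [[-6·x - 4·y^2 + y, -8·x·y + x - 8·y], [y^2 + 1, 2·x·y + 2·y - 5]].
At the point, J = [[1.5000, 4.5000], [3.2500, -6.5000]] (det J = -24.3750).
Solving J·Δ = −F gives Δ = (4.7718, 0.5205).
Then the next iterate is (x, y)₁ = (3.2718, 2.0205).
Re-evaluating at (3.2718, 2.0205): F = (-100.260485, 8.608583), so ‖F‖₂ = 100.6294.

100.6294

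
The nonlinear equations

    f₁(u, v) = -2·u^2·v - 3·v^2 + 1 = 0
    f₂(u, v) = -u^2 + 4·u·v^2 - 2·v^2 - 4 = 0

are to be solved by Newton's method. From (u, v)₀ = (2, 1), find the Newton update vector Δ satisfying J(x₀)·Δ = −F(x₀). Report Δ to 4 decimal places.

At (2, 1): F = (-10.0000, -2.0000).
Jacobian J = [[-4·u·v, -2·u^2 - 6·v], [-2·u + 4·v^2, 8·u·v - 4·v]].
At the point, J = [[-8.0000, -14.0000], [0.0000, 12.0000]] (det J = -96.0000).
Solving J·Δ = −F gives Δ = (-1.5417, 0.1667).

(-1.5417, 0.1667)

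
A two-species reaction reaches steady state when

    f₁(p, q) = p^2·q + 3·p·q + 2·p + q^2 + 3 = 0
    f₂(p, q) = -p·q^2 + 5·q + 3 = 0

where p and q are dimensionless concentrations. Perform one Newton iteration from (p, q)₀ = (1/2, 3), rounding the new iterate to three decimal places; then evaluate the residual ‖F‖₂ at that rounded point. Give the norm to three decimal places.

2.736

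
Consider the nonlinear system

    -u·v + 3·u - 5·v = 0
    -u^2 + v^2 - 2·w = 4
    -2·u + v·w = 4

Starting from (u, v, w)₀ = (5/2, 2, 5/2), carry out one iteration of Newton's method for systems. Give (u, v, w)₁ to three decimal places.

(-1.046, 0.527, 2.795)

At (5/2, 2, 5/2): F = (-7.500, -11.250, -4.000).
Jacobian J = [[-v + 3, -u - 5, 0], [-2·u, 2·v, -2], [-2, w, v]].
At the point, J = [[1.000, -7.500, 0.000], [-5.000, 4.000, -2.000], [-2.000, 2.500, 2.000]] (det J = -92.000).
Solving J·Δ = −F gives Δ = (-3.546, -1.473, 0.295).
Then the next iterate is (u, v, w)₁ = (-1.046, 0.527, 2.795).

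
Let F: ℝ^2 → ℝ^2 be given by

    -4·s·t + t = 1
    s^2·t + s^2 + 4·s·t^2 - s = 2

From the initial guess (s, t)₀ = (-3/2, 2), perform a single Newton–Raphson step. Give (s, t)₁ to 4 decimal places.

(-0.2992, 1.5152)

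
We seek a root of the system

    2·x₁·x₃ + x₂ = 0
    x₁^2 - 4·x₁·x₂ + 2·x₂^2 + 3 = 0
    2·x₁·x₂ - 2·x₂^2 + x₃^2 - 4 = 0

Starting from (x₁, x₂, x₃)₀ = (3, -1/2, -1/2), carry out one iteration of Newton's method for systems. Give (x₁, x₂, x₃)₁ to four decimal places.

(2.1548, 0.3384, -0.1973)

At (3, -1/2, -1/2): F = (-3.5000, 18.5000, -7.2500).
Jacobian J = [[2·x₃, 1, 2·x₁], [2·x₁ - 4·x₂, -4·x₁ + 4·x₂, 0], [2·x₂, 2·x₁ - 4·x₂, 2·x₃]].
At the point, J = [[-1.0000, 1.0000, 6.0000], [8.0000, -14.0000, 0.0000], [-1.0000, 8.0000, -1.0000]] (det J = 294.0000).
Solving J·Δ = −F gives Δ = (-0.8452, 0.8384, 0.3027).
Then the next iterate is (x₁, x₂, x₃)₁ = (2.1548, 0.3384, -0.1973).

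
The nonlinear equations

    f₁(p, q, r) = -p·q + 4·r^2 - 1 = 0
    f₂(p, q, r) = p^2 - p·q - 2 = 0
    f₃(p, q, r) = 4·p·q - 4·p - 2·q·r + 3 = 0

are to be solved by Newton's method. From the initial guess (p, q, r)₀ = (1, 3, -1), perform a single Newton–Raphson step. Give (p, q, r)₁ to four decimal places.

At (1, 3, -1): F = (0.0000, -4.0000, 17.0000).
Jacobian J = [[-q, -p, 8·r], [2·p - q, -p, 0], [4·q - 4, 4·p - 2·r, -2·q]].
At the point, J = [[-3.0000, -1.0000, -8.0000], [-1.0000, -1.0000, 0.0000], [8.0000, 6.0000, -6.0000]] (det J = -28.0000).
Solving J·Δ = −F gives Δ = (2.8571, -6.8571, -0.2143).
Then the next iterate is (p, q, r)₁ = (3.8571, -3.8571, -1.2143).

(3.8571, -3.8571, -1.2143)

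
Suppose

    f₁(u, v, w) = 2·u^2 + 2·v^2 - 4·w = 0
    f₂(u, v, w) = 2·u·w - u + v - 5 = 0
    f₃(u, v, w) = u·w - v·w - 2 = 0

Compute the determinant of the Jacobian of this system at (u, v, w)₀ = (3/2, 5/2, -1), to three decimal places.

J = [[4·u, 4·v, -4], [2·w - 1, 1, 2·u], [w, -w, u - v]].
At the point, J = [[6.000, 10.000, -4.000], [-3.000, 1.000, 3.000], [-1.000, 1.000, -1.000]].
det J = -76.000.

-76.000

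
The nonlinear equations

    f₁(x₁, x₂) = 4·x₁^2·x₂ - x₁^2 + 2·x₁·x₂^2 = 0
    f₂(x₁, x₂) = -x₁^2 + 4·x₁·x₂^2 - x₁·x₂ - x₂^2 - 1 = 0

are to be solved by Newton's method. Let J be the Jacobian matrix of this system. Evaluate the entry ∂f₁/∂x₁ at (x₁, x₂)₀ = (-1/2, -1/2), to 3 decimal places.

∂f₁/∂x₁ = 8·x₁·x₂ - 2·x₁ + 2·x₂^2.
At (-1/2, -1/2) this is 3.500.

3.500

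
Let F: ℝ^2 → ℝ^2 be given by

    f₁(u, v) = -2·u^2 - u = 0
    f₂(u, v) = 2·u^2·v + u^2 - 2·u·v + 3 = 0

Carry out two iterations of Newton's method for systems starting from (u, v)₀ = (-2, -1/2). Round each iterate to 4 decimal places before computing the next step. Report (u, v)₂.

(-0.7314, -1.0486)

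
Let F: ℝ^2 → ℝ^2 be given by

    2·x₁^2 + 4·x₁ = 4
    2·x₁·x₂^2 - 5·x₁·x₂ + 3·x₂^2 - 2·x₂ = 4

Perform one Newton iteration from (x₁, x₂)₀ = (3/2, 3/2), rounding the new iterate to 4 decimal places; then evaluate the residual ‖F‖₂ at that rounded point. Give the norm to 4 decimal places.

At (3/2, 3/2): F = (6.5000, -4.7500).
Jacobian J = [[4·x₁ + 4, 0], [2·x₂^2 - 5·x₂, 4·x₁·x₂ - 5·x₁ + 6·x₂ - 2]].
At the point, J = [[10.0000, 0.0000], [-3.0000, 8.5000]] (det J = 85.0000).
Solving J·Δ = −F gives Δ = (-0.6500, 0.3294).
Then the next iterate is (x₁, x₂)₁ = (0.8500, 1.8294).
Re-evaluating at (0.8500, 1.8294): F = (0.8450, 0.295760), so ‖F‖₂ = 0.8953.

0.8953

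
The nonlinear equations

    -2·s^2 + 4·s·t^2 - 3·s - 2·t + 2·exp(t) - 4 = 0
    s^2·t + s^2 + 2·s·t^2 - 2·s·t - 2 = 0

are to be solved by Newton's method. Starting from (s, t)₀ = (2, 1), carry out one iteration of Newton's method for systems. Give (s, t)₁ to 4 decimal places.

At (2, 1): F = (-6.563436, 6.0000).
Jacobian J = [[-4·s + 4·t^2 - 3, 8·s·t + 2·exp(t) - 2], [2·s·t + 2·s + 2·t^2 - 2·t, s^2 + 4·s·t - 2·s]].
At the point, J = [[-7.0000, 19.436564], [8.0000, 8.0000]] (det J = -211.492509).
Solving J·Δ = −F gives Δ = (-0.7997, 0.0497).
Then the next iterate is (s, t)₁ = (1.2003, 1.0497).

(1.2003, 1.0497)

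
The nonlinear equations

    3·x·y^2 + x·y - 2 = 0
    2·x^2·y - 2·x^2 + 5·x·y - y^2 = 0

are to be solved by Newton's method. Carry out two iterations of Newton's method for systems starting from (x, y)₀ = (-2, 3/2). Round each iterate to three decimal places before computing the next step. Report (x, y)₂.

At (-2, 3/2): F = (-18.500, -13.250).
Jacobian J = [[3·y^2 + y, 6·x·y + x], [4·x·y - 4·x + 5·y, 2·x^2 + 5·x - 2·y]].
At the point, J = [[8.250, -20.000], [3.500, -5.000]] (det J = 28.750).
Solving J·Δ = −F gives Δ = (6.000, 1.550).
Then the next iterate is (x, y)₁ = (4.000, 3.050).
Round to (4.000, 3.050) and repeat: F = (121.830, 117.29750), J = [[30.95750, 77.200], [48.050, 45.900]].
Δ = (-1.513, -0.971), so (x, y)₂ = (2.487, 2.079).

(2.487, 2.079)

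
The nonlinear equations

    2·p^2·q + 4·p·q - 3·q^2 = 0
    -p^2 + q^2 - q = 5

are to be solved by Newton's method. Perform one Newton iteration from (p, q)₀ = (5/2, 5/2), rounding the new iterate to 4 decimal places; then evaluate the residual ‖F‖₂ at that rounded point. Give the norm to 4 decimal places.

At (5/2, 5/2): F = (37.5000, -7.5000).
Jacobian J = [[4·p·q + 4·q, 2·p^2 + 4·p - 6·q], [-2·p, 2·q - 1]].
At the point, J = [[35.0000, 7.5000], [-5.0000, 4.0000]] (det J = 177.5000).
Solving J·Δ = −F gives Δ = (-1.1620, 0.4225).
Then the next iterate is (p, q)₁ = (1.3380, 2.9225).
Re-evaluating at (1.3380, 2.9225): F = (0.482177, -1.171738), so ‖F‖₂ = 1.2671.

1.2671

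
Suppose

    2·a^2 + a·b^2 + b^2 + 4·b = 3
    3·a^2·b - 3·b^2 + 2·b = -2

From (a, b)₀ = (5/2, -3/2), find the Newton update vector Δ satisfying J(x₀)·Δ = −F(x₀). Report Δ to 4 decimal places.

(-0.4822, 0.8412)

At (5/2, -3/2): F = (11.3750, -35.8750).
Jacobian J = [[4·a + b^2, 2·a·b + 2·b + 4], [6·a·b, 3·a^2 - 6·b + 2]].
At the point, J = [[12.2500, -6.5000], [-22.5000, 29.7500]] (det J = 218.1875).
Solving J·Δ = −F gives Δ = (-0.4822, 0.8412).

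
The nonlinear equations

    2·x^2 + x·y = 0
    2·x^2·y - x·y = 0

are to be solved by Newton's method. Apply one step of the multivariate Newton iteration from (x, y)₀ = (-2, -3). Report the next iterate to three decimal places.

At (-2, -3): F = (14.000, -30.000).
Jacobian J = [[4·x + y, x], [4·x·y - y, 2·x^2 - x]].
At the point, J = [[-11.000, -2.000], [27.000, 10.000]] (det J = -56.000).
Solving J·Δ = −F gives Δ = (1.429, -0.857).
Then the next iterate is (x, y)₁ = (-0.571, -3.857).

(-0.571, -3.857)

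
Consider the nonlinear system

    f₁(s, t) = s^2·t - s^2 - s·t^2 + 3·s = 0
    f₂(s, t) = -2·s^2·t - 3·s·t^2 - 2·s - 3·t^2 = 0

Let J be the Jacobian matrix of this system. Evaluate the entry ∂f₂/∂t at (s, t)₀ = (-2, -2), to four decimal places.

-20.0000

∂f₂/∂t = -2·s^2 - 6·s·t - 6·t.
At (-2, -2) this is -20.0000.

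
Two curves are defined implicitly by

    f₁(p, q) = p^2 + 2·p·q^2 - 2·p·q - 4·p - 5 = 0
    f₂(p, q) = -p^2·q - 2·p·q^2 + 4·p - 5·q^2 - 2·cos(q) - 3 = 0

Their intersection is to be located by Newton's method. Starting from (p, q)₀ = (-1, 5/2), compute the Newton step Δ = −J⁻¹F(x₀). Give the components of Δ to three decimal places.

(-2.035, -1.319)

At (-1, 5/2): F = (-7.500, -26.64771).
Jacobian J = [[2·p + 2·q^2 - 2·q - 4, 4·p·q - 2·p], [-2·p·q - 2·q^2 + 4, -p^2 - 4·p·q - 10·q + 2·sin(q)]].
At the point, J = [[1.500, -8.000], [-3.500, -14.80306]] (det J = -50.20458).
Solving J·Δ = −F gives Δ = (-2.035, -1.319).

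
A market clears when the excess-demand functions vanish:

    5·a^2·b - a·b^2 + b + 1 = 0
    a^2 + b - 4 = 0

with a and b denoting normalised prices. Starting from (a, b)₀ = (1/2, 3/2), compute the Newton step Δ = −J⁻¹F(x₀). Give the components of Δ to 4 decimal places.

(-1.0972, 3.3472)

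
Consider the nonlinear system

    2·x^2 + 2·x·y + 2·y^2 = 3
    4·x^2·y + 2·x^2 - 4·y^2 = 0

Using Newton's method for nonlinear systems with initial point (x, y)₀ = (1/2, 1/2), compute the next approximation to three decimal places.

At (1/2, 1/2): F = (-1.500, 0.000).
Jacobian J = [[4·x + 2·y, 2·x + 4·y], [8·x·y + 4·x, 4·x^2 - 8·y]].
At the point, J = [[3.000, 3.000], [4.000, -3.000]] (det J = -21.000).
Solving J·Δ = −F gives Δ = (0.214, 0.286).
Then the next iterate is (x, y)₁ = (0.714, 0.786).

(0.714, 0.786)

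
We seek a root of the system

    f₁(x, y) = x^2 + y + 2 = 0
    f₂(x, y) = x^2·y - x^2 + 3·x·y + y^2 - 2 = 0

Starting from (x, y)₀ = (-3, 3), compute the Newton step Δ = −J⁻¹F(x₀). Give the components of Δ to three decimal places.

At (-3, 3): F = (14.000, -2.000).
Jacobian J = [[2·x, 1], [2·x·y - 2·x + 3·y, x^2 + 3·x + 2·y]].
At the point, J = [[-6.000, 1.000], [-3.000, 6.000]] (det J = -33.000).
Solving J·Δ = −F gives Δ = (2.606, 1.636).

(2.606, 1.636)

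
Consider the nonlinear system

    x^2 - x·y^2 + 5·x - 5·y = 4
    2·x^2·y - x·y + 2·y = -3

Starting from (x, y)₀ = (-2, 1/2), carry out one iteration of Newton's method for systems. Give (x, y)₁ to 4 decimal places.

At (-2, 1/2): F = (-12.0000, 9.0000).
Jacobian J = [[2·x - y^2 + 5, -2·x·y - 5], [4·x·y - y, 2·x^2 - x + 2]].
At the point, J = [[0.7500, -3.0000], [-4.5000, 12.0000]] (det J = -4.5000).
Solving J·Δ = −F gives Δ = (-26.0000, -10.5000).
Then the next iterate is (x, y)₁ = (-28.0000, -10.0000).

(-28.0000, -10.0000)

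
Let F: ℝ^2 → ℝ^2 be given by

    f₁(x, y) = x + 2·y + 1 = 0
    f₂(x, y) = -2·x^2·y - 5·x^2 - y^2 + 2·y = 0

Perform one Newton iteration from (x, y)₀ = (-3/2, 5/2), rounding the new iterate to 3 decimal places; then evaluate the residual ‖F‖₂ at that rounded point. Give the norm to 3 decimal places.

8.621

At (-3/2, 5/2): F = (4.500, -23.750).
Jacobian J = [[1, 2], [-4·x·y - 10·x, -2·x^2 - 2·y + 2]].
At the point, J = [[1.000, 2.000], [30.000, -7.500]] (det J = -67.500).
Solving J·Δ = −F gives Δ = (0.204, -2.352).
Then the next iterate is (x, y)₁ = (-1.296, 0.148).
Re-evaluating at (-1.296, 0.148): F = (0.000, -8.62115), so ‖F‖₂ = 8.621.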